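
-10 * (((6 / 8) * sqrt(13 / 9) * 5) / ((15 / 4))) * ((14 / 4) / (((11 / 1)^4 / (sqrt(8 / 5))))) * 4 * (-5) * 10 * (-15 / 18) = -7000 * sqrt(130) / 131769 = -0.61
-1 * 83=-83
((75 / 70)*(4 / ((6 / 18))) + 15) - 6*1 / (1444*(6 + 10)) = 2252619 / 80864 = 27.86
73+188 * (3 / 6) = 167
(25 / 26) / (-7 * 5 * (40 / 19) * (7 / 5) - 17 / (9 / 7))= -4275 / 517426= -0.01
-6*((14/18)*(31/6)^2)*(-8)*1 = 26908/27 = 996.59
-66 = -66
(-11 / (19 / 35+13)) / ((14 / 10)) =-275 / 474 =-0.58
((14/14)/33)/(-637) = -1/21021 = -0.00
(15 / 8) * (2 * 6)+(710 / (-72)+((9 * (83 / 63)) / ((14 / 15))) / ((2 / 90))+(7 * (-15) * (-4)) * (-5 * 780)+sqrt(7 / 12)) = -1637414.91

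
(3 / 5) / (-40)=-3 / 200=-0.02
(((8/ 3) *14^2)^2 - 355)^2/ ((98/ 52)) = 156757420925066/ 3969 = 39495444929.47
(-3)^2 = 9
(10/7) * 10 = 100/7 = 14.29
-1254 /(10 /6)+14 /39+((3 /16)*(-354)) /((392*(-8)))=-3679001479 /4892160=-752.02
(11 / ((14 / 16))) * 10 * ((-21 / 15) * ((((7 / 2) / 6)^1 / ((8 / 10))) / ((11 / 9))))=-105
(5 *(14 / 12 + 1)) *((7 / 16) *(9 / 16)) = 1365 / 512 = 2.67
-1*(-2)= 2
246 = 246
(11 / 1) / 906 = 11 / 906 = 0.01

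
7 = 7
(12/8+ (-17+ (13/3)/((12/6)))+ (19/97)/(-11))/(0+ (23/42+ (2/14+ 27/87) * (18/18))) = -17351222/1300673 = -13.34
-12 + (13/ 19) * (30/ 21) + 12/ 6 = -1200/ 133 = -9.02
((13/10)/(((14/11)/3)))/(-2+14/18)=-351/140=-2.51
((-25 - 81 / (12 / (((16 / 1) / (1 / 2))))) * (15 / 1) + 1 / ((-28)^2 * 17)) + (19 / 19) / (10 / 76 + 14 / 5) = -3614.66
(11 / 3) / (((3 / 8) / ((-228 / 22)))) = -101.33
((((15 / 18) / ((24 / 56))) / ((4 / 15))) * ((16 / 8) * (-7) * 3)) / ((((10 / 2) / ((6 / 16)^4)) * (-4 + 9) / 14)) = -27783 / 8192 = -3.39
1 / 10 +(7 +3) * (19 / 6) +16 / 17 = 16681 / 510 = 32.71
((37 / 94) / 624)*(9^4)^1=80919 / 19552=4.14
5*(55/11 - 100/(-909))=23225/909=25.55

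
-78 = -78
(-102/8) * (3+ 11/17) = -93/2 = -46.50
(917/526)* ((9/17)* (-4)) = -16506/4471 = -3.69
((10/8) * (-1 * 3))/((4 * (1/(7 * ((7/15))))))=-49/16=-3.06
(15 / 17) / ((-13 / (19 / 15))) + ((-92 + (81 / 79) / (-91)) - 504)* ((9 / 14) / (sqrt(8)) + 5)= -364212132 / 122213 - 38562525* sqrt(2) / 402584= -3115.61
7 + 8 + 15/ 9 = 50/ 3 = 16.67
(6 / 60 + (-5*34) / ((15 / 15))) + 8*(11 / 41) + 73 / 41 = -68049 / 410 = -165.97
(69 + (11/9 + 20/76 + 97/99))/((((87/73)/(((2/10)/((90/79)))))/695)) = 53878814569/7364115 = 7316.40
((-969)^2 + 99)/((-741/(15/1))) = -4695300/247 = -19009.31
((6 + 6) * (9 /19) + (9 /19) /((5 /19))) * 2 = 1422 /95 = 14.97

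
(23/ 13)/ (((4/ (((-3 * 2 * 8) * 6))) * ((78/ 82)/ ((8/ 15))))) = -60352/ 845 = -71.42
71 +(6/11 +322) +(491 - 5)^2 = 236589.55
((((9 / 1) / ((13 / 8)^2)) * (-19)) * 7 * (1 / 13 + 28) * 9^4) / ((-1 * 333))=20384239680 / 81289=250762.58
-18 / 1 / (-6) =3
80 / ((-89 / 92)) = -7360 / 89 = -82.70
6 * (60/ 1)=360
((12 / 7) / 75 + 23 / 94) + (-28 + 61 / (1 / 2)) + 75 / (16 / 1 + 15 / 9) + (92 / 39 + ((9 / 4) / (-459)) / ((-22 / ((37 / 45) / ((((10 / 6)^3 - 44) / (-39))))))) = 2727167252906953 / 27035925516600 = 100.87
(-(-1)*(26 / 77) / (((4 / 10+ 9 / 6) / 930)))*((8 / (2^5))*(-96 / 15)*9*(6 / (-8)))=2611440 / 1463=1784.99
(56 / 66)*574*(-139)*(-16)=35744128 / 33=1083155.39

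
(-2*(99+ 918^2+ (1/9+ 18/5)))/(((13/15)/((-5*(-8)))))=-3034176160/39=-77799388.72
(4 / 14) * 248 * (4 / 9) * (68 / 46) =67456 / 1449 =46.55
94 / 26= 47 / 13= 3.62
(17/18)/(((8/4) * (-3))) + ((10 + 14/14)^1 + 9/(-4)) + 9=475/27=17.59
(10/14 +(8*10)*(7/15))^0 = 1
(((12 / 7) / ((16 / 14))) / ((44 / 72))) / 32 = 27 / 352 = 0.08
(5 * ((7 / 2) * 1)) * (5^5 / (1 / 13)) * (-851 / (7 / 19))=-3284328125 / 2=-1642164062.50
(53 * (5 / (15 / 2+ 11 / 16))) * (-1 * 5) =-21200 / 131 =-161.83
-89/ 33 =-2.70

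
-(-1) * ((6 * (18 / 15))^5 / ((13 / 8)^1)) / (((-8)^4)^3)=59049 / 340787200000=0.00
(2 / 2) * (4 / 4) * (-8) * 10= -80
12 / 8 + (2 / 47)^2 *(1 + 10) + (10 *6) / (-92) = 88175 / 101614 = 0.87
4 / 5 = 0.80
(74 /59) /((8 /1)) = 37 /236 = 0.16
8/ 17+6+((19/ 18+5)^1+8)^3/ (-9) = -269529029/ 892296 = -302.06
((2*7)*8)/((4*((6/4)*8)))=7/3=2.33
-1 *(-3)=3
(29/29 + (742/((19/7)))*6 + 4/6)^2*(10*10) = 875852656900/3249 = 269576071.68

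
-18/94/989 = -9/46483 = -0.00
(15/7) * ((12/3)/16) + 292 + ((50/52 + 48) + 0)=341.50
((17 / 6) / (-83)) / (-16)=17 / 7968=0.00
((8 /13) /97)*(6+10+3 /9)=392 /3783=0.10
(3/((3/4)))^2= 16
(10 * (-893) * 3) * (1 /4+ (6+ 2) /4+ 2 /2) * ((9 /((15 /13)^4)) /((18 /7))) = -2320952543 /13500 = -171922.41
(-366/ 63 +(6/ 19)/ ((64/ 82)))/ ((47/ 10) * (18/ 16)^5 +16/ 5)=-706662400/ 1525727721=-0.46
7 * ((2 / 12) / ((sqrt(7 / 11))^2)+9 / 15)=181 / 30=6.03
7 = 7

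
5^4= 625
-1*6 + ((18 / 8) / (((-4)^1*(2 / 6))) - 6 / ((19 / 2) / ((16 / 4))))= -3105 / 304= -10.21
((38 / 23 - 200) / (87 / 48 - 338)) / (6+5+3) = 36496 / 866019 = 0.04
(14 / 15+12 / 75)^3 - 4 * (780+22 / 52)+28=-16959800966 / 5484375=-3092.39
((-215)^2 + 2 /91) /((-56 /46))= -96748971 /2548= -37970.55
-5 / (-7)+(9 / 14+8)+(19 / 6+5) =368 / 21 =17.52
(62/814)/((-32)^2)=31/416768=0.00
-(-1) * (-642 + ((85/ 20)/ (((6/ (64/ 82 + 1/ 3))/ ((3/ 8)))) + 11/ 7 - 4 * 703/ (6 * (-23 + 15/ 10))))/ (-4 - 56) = 162791747/ 15796480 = 10.31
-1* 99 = -99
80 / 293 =0.27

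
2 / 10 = 1 / 5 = 0.20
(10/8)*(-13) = -16.25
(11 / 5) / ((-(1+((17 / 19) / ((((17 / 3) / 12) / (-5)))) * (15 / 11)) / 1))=2299 / 12455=0.18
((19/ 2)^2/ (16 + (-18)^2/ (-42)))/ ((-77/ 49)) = -17689/ 2552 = -6.93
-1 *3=-3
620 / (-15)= -124 / 3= -41.33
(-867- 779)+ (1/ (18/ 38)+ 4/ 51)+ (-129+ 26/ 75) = -6779674/ 3825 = -1772.46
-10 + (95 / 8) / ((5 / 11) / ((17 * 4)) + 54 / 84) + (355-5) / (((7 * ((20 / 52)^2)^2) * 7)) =20968551 / 62650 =334.69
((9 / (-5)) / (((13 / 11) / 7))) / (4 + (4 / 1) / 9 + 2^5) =-6237 / 21320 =-0.29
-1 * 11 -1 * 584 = -595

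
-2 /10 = -1 /5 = -0.20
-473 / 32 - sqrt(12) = -18.25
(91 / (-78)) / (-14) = 1 / 12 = 0.08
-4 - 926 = -930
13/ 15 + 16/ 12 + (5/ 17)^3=54668/ 24565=2.23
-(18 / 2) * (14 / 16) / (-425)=0.02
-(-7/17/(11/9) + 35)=-6482/187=-34.66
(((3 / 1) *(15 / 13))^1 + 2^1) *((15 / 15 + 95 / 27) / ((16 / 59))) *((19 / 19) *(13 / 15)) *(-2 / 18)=-255529 / 29160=-8.76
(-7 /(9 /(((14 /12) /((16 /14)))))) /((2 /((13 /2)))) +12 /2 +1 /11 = 66727 /19008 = 3.51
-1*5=-5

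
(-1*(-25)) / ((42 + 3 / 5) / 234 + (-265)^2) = 9750 / 27387821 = 0.00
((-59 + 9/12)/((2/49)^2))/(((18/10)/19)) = -53146135/144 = -369070.38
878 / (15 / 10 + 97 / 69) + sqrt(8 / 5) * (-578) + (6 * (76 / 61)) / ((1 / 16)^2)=54202140 / 24461 - 1156 * sqrt(10) / 5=1484.74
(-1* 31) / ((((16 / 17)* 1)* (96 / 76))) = -10013 / 384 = -26.08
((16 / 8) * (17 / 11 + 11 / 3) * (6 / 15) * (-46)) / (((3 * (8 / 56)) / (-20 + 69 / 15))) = 1550752 / 225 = 6892.23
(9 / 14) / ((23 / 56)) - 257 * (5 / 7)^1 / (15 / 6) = -11570 / 161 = -71.86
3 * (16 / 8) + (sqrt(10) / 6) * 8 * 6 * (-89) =6 - 712 * sqrt(10) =-2245.54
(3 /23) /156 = 1 /1196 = 0.00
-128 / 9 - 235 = -249.22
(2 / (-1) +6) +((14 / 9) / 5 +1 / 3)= 209 / 45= 4.64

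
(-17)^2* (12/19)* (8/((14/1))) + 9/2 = 28941/266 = 108.80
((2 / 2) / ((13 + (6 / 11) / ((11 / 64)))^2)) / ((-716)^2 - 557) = 14641 / 1961261843051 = 0.00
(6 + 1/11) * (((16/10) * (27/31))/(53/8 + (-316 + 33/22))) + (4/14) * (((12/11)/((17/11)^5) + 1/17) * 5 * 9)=32272722962442/13912660495195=2.32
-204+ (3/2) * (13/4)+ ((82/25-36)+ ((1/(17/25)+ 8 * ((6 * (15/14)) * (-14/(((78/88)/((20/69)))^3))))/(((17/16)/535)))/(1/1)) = -1523029312056406979/125148722938200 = -12169.76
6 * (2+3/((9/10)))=32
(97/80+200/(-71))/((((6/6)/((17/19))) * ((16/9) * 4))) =-0.20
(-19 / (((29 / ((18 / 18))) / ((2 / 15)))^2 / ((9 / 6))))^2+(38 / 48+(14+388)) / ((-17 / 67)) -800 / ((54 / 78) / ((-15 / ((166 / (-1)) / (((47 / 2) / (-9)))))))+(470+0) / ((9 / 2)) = -163070496452952259 / 134726421285000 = -1210.38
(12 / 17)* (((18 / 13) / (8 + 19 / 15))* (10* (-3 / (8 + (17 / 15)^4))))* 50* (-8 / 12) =164025000000 / 15006876599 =10.93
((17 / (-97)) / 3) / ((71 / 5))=-85 / 20661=-0.00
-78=-78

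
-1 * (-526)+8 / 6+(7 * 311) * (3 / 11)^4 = 539.38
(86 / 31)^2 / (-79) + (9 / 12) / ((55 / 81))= 16821197 / 16702180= 1.01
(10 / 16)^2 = 25 / 64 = 0.39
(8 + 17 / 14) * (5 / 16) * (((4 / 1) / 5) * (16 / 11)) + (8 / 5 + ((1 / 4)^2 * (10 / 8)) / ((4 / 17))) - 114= -10715179 / 98560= -108.72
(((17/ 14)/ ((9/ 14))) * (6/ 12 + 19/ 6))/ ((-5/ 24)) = -1496/ 45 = -33.24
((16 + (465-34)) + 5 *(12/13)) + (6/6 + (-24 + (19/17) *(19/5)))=478313/1105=432.86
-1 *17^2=-289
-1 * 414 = -414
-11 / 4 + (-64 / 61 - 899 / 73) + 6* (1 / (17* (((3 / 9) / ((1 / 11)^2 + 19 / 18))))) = -549144135 / 36639284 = -14.99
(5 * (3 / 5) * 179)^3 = 154854153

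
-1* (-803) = 803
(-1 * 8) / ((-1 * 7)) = 8 / 7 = 1.14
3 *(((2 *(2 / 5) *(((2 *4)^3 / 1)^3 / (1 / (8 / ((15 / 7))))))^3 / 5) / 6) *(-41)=-557092824719049689789004286787584 / 2109375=-264103265051993927011083500.00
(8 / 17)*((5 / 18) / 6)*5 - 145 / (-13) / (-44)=-37955 / 262548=-0.14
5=5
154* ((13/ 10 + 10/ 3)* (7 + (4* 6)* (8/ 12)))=246169/ 15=16411.27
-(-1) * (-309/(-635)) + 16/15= 2959/1905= 1.55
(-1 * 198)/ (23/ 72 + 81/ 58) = -413424/ 3583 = -115.38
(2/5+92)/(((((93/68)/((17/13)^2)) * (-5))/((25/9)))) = -3026408/47151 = -64.19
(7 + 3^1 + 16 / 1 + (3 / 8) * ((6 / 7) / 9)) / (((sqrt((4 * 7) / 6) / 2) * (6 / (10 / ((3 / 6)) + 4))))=729 * sqrt(42) / 49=96.42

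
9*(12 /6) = 18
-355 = -355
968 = 968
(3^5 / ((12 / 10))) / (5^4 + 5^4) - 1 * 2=-919 / 500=-1.84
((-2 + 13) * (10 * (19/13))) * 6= 12540/13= 964.62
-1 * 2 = -2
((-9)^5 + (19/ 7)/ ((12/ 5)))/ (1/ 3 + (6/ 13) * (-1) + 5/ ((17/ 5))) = -1096164641/ 24920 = -43987.35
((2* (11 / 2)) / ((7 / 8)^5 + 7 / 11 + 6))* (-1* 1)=-1.54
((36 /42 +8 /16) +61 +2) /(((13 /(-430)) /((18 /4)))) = -9579.31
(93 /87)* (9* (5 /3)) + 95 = 3220 /29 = 111.03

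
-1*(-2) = 2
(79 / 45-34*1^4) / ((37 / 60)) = -5804 / 111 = -52.29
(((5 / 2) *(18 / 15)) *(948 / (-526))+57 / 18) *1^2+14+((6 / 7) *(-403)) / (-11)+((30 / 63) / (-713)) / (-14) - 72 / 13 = 98871797099 / 2627891266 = 37.62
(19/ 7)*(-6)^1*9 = -1026/ 7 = -146.57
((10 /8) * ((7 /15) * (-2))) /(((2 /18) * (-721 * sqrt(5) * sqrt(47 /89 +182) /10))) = sqrt(89) /1957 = 0.00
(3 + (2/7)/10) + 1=141/35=4.03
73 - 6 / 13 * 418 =-1559 / 13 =-119.92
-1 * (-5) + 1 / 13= 66 / 13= 5.08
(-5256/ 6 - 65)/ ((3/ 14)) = -13174/ 3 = -4391.33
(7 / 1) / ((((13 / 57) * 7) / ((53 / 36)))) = 1007 / 156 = 6.46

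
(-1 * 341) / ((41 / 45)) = -15345 / 41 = -374.27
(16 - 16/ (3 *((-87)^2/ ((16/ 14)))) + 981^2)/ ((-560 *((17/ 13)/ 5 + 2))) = -1988595201385/ 2616936336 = -759.89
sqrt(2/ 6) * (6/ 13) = 2 * sqrt(3)/ 13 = 0.27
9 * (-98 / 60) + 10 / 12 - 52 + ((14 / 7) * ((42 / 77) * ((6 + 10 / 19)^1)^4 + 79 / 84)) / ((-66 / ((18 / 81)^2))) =-27097273070773 / 402341978115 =-67.35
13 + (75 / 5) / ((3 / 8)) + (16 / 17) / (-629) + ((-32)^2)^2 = 11212989881 / 10693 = 1048629.00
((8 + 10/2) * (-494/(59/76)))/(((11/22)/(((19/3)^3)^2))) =-1067716501.89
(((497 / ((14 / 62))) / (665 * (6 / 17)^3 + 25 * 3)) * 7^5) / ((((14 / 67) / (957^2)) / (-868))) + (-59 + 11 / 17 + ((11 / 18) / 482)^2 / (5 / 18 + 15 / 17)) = -1163322080898199799841720949979 / 861628575292920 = -1350143338157878.31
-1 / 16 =-0.06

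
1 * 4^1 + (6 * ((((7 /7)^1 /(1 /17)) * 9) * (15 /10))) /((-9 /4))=-608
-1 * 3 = -3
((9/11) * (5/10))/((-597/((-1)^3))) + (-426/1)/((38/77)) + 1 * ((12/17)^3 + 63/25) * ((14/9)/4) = -4403928758329/5108414575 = -862.09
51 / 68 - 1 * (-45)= 183 / 4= 45.75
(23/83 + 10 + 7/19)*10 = 167880/1577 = 106.46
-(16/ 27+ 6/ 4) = -113/ 54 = -2.09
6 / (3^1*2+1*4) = 3 / 5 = 0.60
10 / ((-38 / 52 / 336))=-87360 / 19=-4597.89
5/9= 0.56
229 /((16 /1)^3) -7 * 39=-1117979 /4096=-272.94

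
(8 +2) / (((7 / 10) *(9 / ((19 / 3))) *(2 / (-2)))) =-1900 / 189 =-10.05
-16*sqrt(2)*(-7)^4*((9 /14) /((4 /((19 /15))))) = -39102*sqrt(2) /5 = -11059.72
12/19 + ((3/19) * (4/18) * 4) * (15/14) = 104/133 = 0.78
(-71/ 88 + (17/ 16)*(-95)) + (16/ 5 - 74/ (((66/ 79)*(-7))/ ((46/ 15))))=-59.74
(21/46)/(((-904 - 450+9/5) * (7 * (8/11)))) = -0.00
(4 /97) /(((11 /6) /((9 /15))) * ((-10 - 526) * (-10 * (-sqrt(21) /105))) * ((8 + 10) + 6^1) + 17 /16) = -724500480 * sqrt(21) /1381168389760963 - 205632 /1381168389760963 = -0.00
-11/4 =-2.75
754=754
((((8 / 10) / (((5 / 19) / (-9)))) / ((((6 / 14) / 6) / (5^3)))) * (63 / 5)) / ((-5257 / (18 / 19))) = 81648 / 751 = 108.72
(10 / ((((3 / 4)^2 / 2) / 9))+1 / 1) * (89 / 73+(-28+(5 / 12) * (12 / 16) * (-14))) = -5840595 / 584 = -10001.02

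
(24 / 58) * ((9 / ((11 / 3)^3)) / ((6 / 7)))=3402 / 38599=0.09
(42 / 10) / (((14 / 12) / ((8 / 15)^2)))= 128 / 125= 1.02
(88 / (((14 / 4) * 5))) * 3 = 15.09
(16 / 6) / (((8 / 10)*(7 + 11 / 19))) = 95 / 216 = 0.44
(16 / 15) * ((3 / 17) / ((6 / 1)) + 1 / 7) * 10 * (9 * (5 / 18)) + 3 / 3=1997 / 357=5.59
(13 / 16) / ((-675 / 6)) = -13 / 1800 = -0.01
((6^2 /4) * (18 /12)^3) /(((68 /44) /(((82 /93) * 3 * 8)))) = 219186 /527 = 415.91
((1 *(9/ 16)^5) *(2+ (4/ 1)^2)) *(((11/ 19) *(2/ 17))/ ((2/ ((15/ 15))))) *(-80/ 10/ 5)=-5845851/ 105840640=-0.06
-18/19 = -0.95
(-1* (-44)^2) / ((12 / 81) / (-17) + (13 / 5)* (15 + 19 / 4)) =-17772480 / 471313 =-37.71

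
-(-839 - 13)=852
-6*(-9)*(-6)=-324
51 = 51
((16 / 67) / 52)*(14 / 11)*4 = 224 / 9581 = 0.02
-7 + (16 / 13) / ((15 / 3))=-439 / 65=-6.75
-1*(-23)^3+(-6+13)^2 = 12216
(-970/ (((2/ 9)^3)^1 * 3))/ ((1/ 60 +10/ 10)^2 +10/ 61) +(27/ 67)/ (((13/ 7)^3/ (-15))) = -952449316166115/ 38710540219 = -24604.39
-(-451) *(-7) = -3157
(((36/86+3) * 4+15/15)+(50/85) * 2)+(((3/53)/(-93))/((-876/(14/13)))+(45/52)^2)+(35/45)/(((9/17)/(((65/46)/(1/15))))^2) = 12833099539327122397/10158396935051664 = 1263.30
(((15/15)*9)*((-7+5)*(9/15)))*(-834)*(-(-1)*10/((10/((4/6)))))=30024/5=6004.80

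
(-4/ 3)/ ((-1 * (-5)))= -4/ 15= -0.27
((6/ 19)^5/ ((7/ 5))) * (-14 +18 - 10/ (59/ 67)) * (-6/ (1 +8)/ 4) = 401760/ 146089841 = 0.00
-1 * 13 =-13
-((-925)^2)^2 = -732094140625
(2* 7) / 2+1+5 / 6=53 / 6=8.83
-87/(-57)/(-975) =-29/18525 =-0.00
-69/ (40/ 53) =-3657/ 40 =-91.42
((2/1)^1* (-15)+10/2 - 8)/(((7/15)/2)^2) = -29700/49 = -606.12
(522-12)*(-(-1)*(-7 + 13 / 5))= -2244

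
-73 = -73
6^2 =36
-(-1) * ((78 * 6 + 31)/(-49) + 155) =7096/49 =144.82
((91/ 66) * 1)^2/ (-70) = -1183/ 43560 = -0.03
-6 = -6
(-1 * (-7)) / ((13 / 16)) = 112 / 13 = 8.62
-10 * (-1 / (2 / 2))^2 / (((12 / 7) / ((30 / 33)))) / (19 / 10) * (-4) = 7000 / 627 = 11.16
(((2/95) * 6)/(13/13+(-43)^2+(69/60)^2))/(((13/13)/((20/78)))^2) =32000/7133515857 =0.00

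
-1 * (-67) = 67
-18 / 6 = -3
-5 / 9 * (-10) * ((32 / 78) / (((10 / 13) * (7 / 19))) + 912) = 959120 / 189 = 5074.71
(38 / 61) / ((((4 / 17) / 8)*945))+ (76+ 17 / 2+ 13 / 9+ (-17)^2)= 43229929 / 115290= 374.97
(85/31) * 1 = 85/31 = 2.74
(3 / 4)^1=3 / 4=0.75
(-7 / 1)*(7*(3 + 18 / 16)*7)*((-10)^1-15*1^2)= 282975 / 8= 35371.88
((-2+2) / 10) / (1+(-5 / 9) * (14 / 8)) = 0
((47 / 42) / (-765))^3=-103823 / 33168984597000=-0.00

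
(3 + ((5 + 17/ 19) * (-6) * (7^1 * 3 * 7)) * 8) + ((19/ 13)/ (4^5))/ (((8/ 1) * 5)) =-420773682839/ 10117120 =-41590.26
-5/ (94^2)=-0.00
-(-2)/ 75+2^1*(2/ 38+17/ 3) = 5446/ 475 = 11.47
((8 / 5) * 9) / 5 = 72 / 25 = 2.88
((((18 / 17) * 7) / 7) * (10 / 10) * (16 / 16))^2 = 324 / 289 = 1.12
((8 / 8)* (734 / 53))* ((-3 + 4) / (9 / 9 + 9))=367 / 265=1.38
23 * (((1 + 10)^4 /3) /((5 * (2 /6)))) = 336743 /5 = 67348.60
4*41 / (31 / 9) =1476 / 31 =47.61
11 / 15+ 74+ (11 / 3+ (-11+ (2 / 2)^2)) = 342 / 5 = 68.40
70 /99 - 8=-722 /99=-7.29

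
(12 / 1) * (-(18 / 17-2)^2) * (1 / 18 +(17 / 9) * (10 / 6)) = -88576 / 2601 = -34.05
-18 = -18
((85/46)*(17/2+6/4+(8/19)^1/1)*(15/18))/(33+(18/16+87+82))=2244/28405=0.08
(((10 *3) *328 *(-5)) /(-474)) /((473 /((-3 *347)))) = -8536200 /37367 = -228.44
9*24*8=1728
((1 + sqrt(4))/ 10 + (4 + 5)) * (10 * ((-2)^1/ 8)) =-93/ 4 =-23.25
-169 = -169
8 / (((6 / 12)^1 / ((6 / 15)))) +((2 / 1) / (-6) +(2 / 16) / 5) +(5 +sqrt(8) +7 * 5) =2 * sqrt(2) +5531 / 120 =48.92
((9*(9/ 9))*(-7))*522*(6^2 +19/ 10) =-6231897/ 5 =-1246379.40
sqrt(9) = 3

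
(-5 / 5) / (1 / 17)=-17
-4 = -4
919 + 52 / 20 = 4608 / 5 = 921.60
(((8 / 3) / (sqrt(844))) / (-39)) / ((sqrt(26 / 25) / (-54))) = 0.12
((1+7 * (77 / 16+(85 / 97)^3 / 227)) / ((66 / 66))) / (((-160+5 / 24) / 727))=-50185634376561 / 317809166714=-157.91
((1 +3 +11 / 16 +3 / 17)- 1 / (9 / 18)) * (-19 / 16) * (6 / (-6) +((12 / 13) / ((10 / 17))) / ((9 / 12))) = -1050871 / 282880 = -3.71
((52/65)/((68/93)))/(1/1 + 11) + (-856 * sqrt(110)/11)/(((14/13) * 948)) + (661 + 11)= 228511/340 - 1391 * sqrt(110)/18249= 671.29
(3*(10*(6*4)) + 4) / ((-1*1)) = -724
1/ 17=0.06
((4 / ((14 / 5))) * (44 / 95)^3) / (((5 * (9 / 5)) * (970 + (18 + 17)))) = 170368 / 10856939625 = 0.00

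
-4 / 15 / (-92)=1 / 345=0.00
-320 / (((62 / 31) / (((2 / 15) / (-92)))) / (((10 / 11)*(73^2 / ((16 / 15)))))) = 266450 / 253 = 1053.16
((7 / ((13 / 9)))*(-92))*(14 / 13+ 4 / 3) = -1074.60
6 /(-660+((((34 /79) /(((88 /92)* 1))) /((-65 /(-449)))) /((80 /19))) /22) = -596481600 /65609640379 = -0.01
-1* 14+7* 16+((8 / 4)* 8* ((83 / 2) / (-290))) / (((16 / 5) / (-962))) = 45607 / 58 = 786.33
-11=-11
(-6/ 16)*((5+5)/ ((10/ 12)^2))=-5.40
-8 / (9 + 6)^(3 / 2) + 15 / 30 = 1 / 2 - 8 * sqrt(15) / 225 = 0.36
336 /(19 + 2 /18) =756 /43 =17.58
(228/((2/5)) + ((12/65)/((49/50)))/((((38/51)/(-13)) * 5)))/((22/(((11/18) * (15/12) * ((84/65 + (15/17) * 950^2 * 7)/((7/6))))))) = 19434084146118/205751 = 94454384.89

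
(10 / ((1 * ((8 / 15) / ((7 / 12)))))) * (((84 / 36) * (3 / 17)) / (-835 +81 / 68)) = -1225 / 226796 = -0.01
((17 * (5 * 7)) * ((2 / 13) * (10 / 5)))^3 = 13481272000 / 2197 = 6136218.48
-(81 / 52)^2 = -6561 / 2704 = -2.43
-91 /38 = -2.39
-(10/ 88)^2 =-0.01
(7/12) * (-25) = -175/12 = -14.58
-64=-64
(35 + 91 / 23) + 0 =896 / 23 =38.96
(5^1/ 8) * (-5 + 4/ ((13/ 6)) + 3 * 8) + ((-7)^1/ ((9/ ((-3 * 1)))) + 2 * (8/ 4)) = 6041/ 312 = 19.36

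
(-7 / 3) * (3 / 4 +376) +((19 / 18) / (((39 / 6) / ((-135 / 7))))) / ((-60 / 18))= -878.14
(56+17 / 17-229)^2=29584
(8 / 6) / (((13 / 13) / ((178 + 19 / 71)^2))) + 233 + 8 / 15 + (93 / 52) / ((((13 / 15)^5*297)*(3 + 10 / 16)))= 4960545123320688563 / 116428352848665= 42605.99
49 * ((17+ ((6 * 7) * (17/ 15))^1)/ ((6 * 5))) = 15827/ 150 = 105.51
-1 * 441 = -441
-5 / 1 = -5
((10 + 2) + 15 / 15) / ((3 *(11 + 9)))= 13 / 60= 0.22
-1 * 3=-3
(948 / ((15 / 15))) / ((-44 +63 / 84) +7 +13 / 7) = -8848 / 321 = -27.56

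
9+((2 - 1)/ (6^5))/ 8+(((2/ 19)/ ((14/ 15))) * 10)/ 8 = 9.14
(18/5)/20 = 9/50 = 0.18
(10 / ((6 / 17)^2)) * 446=35803.89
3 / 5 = 0.60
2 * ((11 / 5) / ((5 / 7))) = 154 / 25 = 6.16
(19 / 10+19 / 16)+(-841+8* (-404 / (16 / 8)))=-2453.91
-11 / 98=-0.11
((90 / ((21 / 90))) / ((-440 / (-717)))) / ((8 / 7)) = 96795 / 176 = 549.97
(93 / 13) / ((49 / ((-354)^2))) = 11654388 / 637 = 18295.74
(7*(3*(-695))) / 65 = -2919 / 13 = -224.54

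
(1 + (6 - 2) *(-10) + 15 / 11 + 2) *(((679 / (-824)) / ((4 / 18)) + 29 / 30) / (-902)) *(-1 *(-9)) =-9962043 / 10219660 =-0.97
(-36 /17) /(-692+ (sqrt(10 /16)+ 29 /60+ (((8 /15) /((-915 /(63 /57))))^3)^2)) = 26797784131713284857790509487075763103749169349670410156250000 * sqrt(10) /24205275619720727367872875978554571206646401458176970635226285323967+ 74124457427261060135631405255365427107664620767804028519531250000 /24205275619720727367872875978554571206646401458176970635226285323967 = 0.00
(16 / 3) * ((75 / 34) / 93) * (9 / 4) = 150 / 527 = 0.28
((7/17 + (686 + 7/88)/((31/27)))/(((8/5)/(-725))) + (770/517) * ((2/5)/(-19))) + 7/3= -269305998332539/993930432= -270950.55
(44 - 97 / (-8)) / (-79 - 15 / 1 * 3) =-449 / 992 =-0.45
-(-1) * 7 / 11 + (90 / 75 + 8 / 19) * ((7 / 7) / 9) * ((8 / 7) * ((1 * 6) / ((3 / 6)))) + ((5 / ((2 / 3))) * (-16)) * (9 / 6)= -554561 / 3135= -176.89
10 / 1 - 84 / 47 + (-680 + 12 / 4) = -31433 / 47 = -668.79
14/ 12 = 7/ 6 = 1.17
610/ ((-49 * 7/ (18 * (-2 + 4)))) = -21960/ 343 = -64.02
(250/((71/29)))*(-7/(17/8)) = -406000/1207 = -336.37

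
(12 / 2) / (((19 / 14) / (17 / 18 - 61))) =-15134 / 57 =-265.51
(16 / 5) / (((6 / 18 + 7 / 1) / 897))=21528 / 55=391.42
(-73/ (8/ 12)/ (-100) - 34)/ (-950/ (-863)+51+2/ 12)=-17038209/ 27064100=-0.63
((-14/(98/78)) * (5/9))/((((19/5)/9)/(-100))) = 195000/133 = 1466.17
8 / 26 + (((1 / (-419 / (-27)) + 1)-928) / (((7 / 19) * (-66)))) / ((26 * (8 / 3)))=5754499 / 6710704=0.86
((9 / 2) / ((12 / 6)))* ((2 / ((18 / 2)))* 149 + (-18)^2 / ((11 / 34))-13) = 101135 / 44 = 2298.52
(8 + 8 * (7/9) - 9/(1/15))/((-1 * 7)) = 17.25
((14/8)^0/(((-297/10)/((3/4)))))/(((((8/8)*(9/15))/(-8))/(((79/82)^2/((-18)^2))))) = 156025/161759268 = 0.00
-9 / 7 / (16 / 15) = -1.21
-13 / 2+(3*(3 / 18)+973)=967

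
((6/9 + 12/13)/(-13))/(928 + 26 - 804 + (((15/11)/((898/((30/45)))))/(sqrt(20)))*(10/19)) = -1091960526844/1339412872039255 + 5818142*sqrt(5)/20091193080588825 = -0.00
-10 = -10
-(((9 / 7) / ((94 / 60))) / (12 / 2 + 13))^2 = -72900 / 39075001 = -0.00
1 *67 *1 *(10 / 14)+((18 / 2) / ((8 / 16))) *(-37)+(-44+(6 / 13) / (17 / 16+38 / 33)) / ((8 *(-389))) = -7308301051 / 11823266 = -618.13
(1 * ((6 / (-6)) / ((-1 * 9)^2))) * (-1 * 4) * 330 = 440 / 27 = 16.30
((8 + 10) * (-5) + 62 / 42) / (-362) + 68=518795 / 7602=68.24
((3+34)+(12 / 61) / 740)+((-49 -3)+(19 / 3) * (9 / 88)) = -14252691 / 993080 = -14.35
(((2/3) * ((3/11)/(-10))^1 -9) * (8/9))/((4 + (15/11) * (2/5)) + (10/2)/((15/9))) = -3968/3735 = -1.06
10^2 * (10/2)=500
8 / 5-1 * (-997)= 4993 / 5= 998.60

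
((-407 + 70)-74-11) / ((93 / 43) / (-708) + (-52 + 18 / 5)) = 21412280 / 2455971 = 8.72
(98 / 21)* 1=14 / 3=4.67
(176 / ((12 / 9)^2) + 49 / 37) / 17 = 3712 / 629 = 5.90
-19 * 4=-76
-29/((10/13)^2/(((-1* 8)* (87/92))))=426387/1150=370.77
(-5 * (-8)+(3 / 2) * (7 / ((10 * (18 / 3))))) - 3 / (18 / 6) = 1567 / 40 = 39.18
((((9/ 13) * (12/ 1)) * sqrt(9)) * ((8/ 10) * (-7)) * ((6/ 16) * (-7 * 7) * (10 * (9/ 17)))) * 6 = 18003384/ 221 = 81463.28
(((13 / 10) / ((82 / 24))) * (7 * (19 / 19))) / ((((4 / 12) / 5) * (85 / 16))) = 26208 / 3485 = 7.52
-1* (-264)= 264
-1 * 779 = -779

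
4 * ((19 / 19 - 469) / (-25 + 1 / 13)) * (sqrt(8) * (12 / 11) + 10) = 982.87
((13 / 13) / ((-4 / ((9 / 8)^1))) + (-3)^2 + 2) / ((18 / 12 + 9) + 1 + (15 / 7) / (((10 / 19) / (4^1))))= 2401 / 6224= 0.39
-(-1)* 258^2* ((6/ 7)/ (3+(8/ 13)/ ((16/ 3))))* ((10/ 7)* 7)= 3845920/ 21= 183139.05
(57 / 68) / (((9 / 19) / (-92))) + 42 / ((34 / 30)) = -6413 / 51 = -125.75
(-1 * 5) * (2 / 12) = -5 / 6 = -0.83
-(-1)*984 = 984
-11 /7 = -1.57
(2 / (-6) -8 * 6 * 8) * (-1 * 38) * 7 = 306698 / 3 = 102232.67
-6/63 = -0.10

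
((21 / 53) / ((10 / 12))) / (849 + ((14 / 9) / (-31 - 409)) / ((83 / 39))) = 1380456 / 2464930837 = 0.00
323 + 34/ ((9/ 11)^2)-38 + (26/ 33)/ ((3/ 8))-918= -516877/ 891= -580.11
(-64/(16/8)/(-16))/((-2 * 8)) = -1/8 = -0.12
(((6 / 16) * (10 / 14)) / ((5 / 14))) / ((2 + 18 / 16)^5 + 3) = 24576 / 9863929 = 0.00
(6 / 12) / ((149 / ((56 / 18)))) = 14 / 1341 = 0.01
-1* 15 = -15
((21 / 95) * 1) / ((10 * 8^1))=21 / 7600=0.00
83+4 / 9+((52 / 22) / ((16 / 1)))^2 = 5817265 / 69696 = 83.47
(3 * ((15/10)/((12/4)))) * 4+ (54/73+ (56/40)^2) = 15877/1825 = 8.70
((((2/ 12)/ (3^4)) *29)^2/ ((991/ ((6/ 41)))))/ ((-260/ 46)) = -19343/ 207932392980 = -0.00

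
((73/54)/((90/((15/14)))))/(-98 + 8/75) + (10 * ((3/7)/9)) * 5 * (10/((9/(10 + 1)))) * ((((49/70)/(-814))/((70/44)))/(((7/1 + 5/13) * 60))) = -2955853/14786670528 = -0.00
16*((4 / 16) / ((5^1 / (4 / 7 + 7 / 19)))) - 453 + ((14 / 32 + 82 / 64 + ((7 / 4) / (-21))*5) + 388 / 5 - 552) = -59074091 / 63840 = -925.35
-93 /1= -93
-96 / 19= -5.05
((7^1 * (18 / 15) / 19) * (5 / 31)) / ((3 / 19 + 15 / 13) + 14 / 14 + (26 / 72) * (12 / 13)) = 117 / 4340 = 0.03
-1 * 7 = -7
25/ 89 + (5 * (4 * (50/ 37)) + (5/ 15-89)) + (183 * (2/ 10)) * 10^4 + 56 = 3615661061/ 9879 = 365994.64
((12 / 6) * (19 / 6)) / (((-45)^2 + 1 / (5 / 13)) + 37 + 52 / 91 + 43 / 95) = 2527 / 824184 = 0.00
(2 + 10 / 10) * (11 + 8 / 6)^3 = 50653 / 9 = 5628.11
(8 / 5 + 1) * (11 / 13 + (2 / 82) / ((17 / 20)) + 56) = 515343 / 3485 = 147.87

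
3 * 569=1707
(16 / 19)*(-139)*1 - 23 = -2661 / 19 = -140.05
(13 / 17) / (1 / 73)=949 / 17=55.82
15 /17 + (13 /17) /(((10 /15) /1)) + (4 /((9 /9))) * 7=1021 /34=30.03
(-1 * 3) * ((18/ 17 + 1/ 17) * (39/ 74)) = -2223/ 1258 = -1.77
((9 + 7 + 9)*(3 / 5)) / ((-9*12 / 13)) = -65 / 36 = -1.81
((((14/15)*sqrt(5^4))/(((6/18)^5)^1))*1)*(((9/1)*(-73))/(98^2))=-266085/686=-387.88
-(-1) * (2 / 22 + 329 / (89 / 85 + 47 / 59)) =178.54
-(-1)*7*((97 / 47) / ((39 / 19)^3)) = 4657261 / 2787993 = 1.67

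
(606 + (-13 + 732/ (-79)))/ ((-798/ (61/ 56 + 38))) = -100945735/ 3530352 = -28.59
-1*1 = -1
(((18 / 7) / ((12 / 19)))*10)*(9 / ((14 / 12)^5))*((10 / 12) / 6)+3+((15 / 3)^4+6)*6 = 448542261 / 117649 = 3812.55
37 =37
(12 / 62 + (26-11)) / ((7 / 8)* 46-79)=-1884 / 4805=-0.39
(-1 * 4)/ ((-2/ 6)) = 12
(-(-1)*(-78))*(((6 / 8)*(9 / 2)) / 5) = -1053 / 20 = -52.65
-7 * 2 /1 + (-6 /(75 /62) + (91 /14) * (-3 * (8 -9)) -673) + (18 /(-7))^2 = -1631327 /2450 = -665.85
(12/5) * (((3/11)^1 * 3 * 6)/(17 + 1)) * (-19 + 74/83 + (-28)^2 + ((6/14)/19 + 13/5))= 503.03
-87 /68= -1.28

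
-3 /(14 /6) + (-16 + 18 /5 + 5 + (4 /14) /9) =-2726 /315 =-8.65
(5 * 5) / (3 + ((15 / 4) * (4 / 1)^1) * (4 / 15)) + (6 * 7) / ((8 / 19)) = 103.32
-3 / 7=-0.43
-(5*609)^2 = -9272025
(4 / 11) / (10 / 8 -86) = -16 / 3729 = -0.00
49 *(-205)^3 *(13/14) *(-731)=573086730125/2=286543365062.50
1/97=0.01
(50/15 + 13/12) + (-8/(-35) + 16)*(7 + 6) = 90463/420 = 215.39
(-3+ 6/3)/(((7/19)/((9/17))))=-171/119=-1.44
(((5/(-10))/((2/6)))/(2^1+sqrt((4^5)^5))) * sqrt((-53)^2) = -159/67108868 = -0.00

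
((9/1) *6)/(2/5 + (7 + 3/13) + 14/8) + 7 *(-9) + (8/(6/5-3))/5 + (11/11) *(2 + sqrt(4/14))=-136907/2439 + sqrt(14)/7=-55.60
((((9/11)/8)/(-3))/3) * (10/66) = -5/2904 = -0.00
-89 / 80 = -1.11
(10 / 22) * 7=35 / 11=3.18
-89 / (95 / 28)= -2492 / 95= -26.23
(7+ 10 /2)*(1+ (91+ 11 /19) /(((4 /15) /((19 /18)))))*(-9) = -39258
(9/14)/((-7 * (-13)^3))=9/215306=0.00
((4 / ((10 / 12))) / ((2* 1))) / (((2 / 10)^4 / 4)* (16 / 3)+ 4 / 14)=15750 / 1889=8.34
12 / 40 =3 / 10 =0.30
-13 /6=-2.17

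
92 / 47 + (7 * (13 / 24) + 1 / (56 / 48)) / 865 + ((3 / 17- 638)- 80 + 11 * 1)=-81841856141 / 116110680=-704.86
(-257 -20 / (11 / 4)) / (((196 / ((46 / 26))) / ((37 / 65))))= -2473857 / 1821820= -1.36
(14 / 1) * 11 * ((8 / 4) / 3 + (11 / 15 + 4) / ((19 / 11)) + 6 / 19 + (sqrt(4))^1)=881.31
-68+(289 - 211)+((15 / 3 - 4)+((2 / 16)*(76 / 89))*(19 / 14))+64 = 187261 / 2492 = 75.14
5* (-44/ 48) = -55/ 12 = -4.58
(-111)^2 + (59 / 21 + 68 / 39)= 3364876 / 273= 12325.55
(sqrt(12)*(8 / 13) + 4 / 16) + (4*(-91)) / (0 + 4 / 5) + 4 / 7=-12717 / 28 + 16*sqrt(3) / 13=-452.05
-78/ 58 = -39/ 29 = -1.34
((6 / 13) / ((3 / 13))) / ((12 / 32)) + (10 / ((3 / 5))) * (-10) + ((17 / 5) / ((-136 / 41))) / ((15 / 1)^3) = -21780041 / 135000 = -161.33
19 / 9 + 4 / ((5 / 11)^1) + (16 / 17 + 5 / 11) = 103562 / 8415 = 12.31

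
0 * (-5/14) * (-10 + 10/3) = 0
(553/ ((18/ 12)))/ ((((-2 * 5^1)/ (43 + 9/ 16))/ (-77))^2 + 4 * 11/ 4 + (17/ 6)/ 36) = 33.28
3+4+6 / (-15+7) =25 / 4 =6.25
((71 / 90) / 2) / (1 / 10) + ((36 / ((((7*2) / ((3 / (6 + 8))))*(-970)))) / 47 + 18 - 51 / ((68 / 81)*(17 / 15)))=-21641011387 / 683576460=-31.66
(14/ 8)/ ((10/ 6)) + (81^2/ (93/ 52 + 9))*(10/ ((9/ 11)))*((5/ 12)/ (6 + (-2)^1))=263607/ 340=775.31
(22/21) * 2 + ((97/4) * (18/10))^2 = 1907.42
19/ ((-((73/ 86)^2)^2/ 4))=-4157262016/ 28398241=-146.39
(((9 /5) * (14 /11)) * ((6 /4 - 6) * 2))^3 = -1458274104 /166375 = -8764.98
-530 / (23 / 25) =-13250 / 23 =-576.09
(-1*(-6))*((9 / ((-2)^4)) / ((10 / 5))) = 27 / 16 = 1.69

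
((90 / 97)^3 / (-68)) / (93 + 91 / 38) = -55404 / 449947789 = -0.00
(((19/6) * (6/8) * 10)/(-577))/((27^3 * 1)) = -95/45428364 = -0.00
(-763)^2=582169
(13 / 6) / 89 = 13 / 534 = 0.02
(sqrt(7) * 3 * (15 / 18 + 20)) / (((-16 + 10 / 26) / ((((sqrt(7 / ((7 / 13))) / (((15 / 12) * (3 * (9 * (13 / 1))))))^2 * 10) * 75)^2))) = -1600000 * sqrt(7) / 155830311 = -0.03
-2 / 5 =-0.40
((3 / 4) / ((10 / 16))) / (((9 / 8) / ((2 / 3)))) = 32 / 45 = 0.71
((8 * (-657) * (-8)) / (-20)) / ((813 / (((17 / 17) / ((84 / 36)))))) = -1.11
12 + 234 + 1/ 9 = 2215/ 9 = 246.11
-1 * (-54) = 54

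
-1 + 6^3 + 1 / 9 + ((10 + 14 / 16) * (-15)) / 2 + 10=20671 / 144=143.55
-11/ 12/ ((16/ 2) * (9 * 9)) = -11/ 7776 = -0.00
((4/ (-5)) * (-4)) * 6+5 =121/ 5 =24.20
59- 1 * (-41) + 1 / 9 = 901 / 9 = 100.11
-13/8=-1.62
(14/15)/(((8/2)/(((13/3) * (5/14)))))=0.36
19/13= 1.46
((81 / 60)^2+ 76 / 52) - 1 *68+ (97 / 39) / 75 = -605431 / 9360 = -64.68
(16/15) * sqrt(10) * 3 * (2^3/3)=128 * sqrt(10)/15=26.98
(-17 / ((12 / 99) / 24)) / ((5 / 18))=-60588 / 5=-12117.60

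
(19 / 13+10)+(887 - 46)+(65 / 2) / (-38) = 841387 / 988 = 851.61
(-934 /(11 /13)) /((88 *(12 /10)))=-30355 /2904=-10.45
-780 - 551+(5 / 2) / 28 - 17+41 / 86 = -1347.43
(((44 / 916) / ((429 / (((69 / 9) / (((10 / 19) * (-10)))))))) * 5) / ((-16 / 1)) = 437 / 8573760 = 0.00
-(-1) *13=13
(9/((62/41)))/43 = 369/2666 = 0.14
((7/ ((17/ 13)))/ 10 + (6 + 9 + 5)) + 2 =3831/ 170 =22.54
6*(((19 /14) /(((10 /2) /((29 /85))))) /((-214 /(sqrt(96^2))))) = -79344 /318325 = -0.25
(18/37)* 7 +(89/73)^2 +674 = 133859133/197173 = 678.89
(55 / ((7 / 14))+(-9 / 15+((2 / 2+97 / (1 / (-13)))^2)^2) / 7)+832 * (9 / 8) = 12602368836607 / 35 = 360067681045.91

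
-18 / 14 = -9 / 7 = -1.29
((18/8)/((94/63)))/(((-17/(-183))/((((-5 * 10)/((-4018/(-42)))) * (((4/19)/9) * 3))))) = -370575/622421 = -0.60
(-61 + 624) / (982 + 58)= 563 / 1040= 0.54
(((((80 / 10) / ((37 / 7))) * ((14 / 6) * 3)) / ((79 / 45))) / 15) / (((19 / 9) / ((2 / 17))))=21168 / 944129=0.02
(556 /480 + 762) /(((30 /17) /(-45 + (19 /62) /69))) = -299678265913 /15400800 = -19458.62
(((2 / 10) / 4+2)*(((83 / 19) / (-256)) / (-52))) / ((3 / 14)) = 23821 / 7587840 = 0.00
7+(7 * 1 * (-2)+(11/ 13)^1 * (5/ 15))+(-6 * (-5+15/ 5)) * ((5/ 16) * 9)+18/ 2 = 5621/ 156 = 36.03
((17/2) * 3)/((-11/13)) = -663/22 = -30.14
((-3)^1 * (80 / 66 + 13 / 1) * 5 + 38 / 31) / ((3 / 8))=-578216 / 1023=-565.22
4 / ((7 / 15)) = 60 / 7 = 8.57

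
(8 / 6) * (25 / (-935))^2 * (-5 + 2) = -100 / 34969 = -0.00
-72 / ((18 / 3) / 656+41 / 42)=-495936 / 6787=-73.07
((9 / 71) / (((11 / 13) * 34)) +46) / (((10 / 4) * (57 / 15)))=1221601 / 252263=4.84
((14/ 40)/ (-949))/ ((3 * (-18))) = 7/ 1024920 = 0.00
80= 80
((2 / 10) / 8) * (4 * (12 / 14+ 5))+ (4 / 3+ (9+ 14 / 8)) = 5321 / 420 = 12.67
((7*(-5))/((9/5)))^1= -175/9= -19.44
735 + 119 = 854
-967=-967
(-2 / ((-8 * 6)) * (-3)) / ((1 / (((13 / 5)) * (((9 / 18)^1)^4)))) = -13 / 640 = -0.02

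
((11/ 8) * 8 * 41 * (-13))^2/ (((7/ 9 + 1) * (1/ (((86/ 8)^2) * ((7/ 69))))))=1334737905501/ 5888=226687823.62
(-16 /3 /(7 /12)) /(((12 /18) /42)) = -576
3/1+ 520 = 523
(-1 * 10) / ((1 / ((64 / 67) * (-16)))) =10240 / 67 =152.84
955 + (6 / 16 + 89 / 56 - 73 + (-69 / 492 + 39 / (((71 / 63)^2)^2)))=13244372731461 / 14586304894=908.00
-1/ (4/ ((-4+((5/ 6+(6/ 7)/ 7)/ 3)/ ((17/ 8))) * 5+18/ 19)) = 1303567/ 284886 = 4.58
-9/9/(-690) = 1/690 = 0.00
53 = 53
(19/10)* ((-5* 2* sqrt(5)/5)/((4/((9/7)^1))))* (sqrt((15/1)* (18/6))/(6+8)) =-513/392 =-1.31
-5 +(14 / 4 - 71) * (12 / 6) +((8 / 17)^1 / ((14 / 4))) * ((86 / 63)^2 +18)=-64862132 / 472311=-137.33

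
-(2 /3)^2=-4 /9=-0.44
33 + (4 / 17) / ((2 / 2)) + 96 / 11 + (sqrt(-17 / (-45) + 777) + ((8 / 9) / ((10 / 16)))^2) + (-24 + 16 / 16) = 7946602 / 378675 + sqrt(174910) / 15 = 48.87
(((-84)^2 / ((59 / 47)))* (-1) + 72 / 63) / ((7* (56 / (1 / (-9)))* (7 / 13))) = 2.96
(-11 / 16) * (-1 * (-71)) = -781 / 16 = -48.81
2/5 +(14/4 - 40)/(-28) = 477/280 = 1.70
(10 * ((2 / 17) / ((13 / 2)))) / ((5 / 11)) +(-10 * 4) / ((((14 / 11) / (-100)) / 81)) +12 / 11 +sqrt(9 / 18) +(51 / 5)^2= sqrt(2) / 2 +108345944717 / 425425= 254677.66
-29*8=-232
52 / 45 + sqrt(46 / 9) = 52 / 45 + sqrt(46) / 3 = 3.42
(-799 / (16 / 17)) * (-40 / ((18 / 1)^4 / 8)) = 67915 / 26244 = 2.59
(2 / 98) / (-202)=-1 / 9898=-0.00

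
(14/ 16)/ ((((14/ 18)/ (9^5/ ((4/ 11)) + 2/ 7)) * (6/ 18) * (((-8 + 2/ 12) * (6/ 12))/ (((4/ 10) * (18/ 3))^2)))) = -6629206698/ 8225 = -805982.58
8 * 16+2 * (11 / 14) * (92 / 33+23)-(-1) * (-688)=-10909 / 21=-519.48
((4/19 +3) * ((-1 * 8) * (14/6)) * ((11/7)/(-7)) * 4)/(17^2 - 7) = 10736/56259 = 0.19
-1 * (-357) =357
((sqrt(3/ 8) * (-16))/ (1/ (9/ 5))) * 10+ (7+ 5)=12 - 72 * sqrt(6)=-164.36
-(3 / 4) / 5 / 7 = -3 / 140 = -0.02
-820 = -820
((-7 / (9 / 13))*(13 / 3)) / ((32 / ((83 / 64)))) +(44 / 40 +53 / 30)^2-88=-112745669 / 1382400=-81.56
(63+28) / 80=91 / 80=1.14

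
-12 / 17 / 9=-4 / 51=-0.08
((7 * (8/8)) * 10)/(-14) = -5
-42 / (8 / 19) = -399 / 4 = -99.75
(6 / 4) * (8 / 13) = 12 / 13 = 0.92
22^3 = 10648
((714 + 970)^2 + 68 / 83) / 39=235376116 / 3237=72714.28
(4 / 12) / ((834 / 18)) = 1 / 139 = 0.01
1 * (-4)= -4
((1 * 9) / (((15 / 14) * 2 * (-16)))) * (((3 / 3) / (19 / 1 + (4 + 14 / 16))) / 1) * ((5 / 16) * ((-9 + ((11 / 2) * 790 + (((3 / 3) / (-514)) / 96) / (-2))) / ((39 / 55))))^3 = -2281324076325778441085690313915625 / 29736436308929230701330432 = -76718139.75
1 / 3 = 0.33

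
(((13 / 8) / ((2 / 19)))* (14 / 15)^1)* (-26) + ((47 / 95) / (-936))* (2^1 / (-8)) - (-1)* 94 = -99809689 / 355680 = -280.62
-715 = -715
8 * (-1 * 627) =-5016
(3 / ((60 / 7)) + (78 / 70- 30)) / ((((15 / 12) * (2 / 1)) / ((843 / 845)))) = -673557 / 59150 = -11.39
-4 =-4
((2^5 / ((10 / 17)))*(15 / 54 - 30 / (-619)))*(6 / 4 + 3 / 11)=642668 / 20427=31.46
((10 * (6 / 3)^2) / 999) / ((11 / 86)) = 3440 / 10989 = 0.31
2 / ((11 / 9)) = 18 / 11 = 1.64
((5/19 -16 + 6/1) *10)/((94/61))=-56425/893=-63.19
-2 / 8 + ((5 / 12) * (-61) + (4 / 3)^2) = -215 / 9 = -23.89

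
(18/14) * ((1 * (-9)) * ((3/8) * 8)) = -243/7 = -34.71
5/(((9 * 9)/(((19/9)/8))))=95/5832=0.02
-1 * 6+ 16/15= -74/15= -4.93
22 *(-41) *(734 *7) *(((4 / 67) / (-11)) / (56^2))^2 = -15047 / 1083967808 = -0.00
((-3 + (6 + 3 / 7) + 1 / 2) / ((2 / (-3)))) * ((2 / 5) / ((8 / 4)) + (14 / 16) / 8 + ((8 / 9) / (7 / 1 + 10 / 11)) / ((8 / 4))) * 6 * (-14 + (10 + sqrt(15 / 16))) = 1007567 / 19488 - 1007567 * sqrt(15) / 311808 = 39.19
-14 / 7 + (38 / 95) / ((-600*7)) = -21001 / 10500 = -2.00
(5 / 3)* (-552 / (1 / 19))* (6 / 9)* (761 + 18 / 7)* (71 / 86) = -6633572600 / 903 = -7346149.06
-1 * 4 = -4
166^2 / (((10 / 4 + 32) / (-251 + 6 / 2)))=-13667776 / 69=-198083.71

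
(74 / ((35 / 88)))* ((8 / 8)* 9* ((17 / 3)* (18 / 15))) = 11386.70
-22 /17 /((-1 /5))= 110 /17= 6.47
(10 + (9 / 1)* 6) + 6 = 70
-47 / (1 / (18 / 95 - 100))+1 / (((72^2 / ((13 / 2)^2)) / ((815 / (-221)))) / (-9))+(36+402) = 5129.37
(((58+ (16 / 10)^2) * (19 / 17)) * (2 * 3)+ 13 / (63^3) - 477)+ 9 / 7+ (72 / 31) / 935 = -69.60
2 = 2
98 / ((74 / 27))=1323 / 37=35.76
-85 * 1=-85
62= 62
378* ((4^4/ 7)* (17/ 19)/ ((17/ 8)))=110592/ 19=5820.63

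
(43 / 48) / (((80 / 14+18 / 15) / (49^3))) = 15242.92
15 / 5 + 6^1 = 9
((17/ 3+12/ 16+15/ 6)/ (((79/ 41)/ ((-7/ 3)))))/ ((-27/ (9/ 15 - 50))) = -7585123/ 383940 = -19.76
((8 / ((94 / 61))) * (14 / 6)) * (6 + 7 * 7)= 93940 / 141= 666.24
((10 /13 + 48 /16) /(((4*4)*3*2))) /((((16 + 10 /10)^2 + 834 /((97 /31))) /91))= 33271 /5173152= 0.01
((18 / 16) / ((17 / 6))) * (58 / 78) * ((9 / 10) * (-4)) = -2349 / 2210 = -1.06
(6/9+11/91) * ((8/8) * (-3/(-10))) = 43/182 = 0.24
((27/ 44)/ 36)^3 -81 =-441593829/ 5451776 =-81.00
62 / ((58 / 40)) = 1240 / 29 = 42.76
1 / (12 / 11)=11 / 12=0.92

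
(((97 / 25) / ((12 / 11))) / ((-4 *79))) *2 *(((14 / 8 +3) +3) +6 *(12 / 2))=-7469 / 7584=-0.98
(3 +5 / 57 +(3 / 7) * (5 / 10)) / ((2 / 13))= 34255 / 1596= 21.46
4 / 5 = 0.80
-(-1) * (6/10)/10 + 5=253/50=5.06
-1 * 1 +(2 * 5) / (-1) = -11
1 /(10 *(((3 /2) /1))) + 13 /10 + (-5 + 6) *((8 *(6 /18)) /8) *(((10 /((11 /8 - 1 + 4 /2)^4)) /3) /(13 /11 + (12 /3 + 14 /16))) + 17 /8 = 87456773101 /25005993480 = 3.50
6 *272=1632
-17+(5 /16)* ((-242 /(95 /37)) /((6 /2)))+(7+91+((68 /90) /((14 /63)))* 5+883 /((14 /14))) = 442859 /456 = 971.18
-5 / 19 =-0.26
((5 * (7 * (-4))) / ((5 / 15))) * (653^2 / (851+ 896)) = -179091780 / 1747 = -102513.90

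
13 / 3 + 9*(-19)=-500 / 3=-166.67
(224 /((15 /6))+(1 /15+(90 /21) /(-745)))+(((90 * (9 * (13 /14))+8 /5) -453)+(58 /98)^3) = 102709430084 /262945515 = 390.61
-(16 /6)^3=-512 /27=-18.96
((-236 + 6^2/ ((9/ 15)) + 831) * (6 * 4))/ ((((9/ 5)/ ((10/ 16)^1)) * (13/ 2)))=32750/ 39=839.74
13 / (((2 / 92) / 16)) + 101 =9669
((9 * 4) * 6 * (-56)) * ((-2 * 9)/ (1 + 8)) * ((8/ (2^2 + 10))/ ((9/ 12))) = 18432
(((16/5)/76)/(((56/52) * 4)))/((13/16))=8/665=0.01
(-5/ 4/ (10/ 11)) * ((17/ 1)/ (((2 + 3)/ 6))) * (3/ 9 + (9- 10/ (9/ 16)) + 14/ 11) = 1207/ 6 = 201.17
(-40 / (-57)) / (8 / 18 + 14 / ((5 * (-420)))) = 6000 / 3743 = 1.60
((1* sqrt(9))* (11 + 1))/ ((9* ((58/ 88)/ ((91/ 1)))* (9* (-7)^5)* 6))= -1144/ 1879983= -0.00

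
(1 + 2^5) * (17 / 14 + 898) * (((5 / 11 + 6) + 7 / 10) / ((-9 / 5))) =-9907543 / 84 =-117946.94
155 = 155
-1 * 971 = -971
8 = 8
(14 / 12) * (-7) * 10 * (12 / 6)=-490 / 3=-163.33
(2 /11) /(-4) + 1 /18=1 /99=0.01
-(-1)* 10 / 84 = 5 / 42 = 0.12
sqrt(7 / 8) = sqrt(14) / 4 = 0.94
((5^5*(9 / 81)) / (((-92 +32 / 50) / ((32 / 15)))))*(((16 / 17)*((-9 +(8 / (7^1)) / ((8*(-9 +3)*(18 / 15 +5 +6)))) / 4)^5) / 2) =101952767934237702367859375 / 462875723071950585696768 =220.26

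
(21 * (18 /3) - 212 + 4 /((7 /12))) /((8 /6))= -831 /14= -59.36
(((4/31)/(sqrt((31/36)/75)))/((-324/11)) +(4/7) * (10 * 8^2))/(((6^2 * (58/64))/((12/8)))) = 10240/609 -440 * sqrt(93)/2257389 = 16.81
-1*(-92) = 92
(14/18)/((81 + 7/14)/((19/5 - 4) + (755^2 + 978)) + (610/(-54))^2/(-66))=-106840333908/265568070895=-0.40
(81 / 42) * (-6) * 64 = -5184 / 7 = -740.57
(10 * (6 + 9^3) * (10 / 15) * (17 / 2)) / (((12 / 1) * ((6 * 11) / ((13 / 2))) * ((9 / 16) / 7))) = 3790150 / 891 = 4253.82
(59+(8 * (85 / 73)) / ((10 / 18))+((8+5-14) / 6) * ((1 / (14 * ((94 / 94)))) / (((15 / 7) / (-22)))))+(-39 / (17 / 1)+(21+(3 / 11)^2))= 1279411471 / 13514490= 94.67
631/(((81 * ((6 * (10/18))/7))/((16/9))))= 29.08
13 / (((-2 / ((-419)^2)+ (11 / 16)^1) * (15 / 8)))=292133504 / 28967085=10.09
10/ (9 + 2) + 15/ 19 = 355/ 209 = 1.70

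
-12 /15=-4 /5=-0.80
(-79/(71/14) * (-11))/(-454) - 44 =-715231/16117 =-44.38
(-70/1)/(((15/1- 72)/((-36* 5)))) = -4200/19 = -221.05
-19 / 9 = -2.11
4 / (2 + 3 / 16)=64 / 35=1.83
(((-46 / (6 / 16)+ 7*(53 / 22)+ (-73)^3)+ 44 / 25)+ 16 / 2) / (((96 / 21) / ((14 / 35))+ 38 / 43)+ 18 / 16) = -773011971284 / 26694525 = -28957.70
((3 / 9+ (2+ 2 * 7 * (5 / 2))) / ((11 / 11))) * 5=560 / 3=186.67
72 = 72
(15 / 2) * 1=15 / 2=7.50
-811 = -811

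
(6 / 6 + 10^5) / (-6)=-100001 / 6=-16666.83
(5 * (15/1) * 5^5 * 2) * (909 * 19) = 8095781250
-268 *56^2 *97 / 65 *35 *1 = -570664192 / 13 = -43897245.54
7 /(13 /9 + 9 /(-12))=252 /25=10.08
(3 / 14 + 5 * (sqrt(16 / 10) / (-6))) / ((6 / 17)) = 17 / 28- 17 * sqrt(10) / 18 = -2.38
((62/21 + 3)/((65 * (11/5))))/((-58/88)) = -0.06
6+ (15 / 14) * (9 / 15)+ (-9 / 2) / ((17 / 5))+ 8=13.32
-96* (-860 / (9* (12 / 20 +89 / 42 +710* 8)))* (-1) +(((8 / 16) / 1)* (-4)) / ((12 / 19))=-34232449 / 7160226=-4.78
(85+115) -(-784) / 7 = 312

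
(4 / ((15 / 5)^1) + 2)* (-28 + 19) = -30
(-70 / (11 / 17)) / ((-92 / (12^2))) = 42840 / 253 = 169.33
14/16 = 7/8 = 0.88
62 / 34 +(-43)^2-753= 18663 / 17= 1097.82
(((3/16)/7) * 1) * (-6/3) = -3/56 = -0.05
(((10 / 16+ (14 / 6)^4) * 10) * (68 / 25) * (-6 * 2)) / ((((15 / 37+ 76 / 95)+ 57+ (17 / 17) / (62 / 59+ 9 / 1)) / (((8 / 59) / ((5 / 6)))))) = -468197770304 / 16982280045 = -27.57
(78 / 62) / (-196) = -39 / 6076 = -0.01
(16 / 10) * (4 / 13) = 32 / 65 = 0.49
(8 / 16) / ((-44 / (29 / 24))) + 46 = 97123 / 2112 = 45.99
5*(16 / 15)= 16 / 3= 5.33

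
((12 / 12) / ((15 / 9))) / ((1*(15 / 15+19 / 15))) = 9 / 34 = 0.26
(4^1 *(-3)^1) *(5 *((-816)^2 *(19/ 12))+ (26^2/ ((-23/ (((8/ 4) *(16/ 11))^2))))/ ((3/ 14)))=-176003574016/ 2783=-63242390.95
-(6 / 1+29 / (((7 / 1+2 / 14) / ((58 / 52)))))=-13687 / 1300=-10.53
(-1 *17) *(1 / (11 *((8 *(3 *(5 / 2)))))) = -17 / 660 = -0.03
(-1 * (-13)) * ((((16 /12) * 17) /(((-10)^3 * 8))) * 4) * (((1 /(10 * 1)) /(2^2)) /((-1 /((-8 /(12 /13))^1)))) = -2873 /90000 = -0.03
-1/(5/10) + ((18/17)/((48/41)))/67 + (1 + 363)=3298667/9112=362.01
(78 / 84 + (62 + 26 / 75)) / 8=66439 / 8400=7.91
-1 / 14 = -0.07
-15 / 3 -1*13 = -18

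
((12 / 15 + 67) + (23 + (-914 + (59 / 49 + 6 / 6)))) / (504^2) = -8381 / 2593080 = -0.00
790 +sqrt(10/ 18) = sqrt(5)/ 3 +790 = 790.75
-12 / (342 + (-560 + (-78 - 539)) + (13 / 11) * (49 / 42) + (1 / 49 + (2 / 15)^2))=2910600 / 202185563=0.01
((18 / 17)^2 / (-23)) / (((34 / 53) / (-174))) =1493964 / 112999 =13.22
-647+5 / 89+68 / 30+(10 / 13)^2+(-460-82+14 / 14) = -267373051 / 225615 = -1185.09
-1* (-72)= 72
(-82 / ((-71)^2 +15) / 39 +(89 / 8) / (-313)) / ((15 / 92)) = -25522387 / 115722360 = -0.22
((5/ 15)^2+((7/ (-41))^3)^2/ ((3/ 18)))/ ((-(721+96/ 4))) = -4756457287/ 31849448935905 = -0.00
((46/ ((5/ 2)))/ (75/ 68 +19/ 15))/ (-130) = -9384/ 157105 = -0.06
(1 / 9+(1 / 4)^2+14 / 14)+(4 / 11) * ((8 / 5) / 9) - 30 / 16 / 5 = 2279 / 2640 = 0.86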